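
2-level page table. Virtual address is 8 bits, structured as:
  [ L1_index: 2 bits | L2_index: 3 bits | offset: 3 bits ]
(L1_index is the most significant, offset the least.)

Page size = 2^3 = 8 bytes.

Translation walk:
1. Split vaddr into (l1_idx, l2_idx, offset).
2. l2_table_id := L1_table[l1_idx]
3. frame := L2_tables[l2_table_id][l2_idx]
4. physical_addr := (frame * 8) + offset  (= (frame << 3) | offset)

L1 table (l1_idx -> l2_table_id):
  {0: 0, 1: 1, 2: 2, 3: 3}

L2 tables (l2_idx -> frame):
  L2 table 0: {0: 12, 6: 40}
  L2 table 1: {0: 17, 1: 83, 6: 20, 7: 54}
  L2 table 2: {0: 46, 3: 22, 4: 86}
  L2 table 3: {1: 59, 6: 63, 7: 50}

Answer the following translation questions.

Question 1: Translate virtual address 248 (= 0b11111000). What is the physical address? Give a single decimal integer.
vaddr = 248 = 0b11111000
Split: l1_idx=3, l2_idx=7, offset=0
L1[3] = 3
L2[3][7] = 50
paddr = 50 * 8 + 0 = 400

Answer: 400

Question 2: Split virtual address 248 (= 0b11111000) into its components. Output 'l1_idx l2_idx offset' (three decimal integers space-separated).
vaddr = 248 = 0b11111000
  top 2 bits -> l1_idx = 3
  next 3 bits -> l2_idx = 7
  bottom 3 bits -> offset = 0

Answer: 3 7 0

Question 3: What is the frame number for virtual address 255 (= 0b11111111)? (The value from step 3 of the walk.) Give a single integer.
Answer: 50

Derivation:
vaddr = 255: l1_idx=3, l2_idx=7
L1[3] = 3; L2[3][7] = 50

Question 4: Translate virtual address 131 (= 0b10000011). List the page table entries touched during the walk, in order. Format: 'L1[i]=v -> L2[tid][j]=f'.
Answer: L1[2]=2 -> L2[2][0]=46

Derivation:
vaddr = 131 = 0b10000011
Split: l1_idx=2, l2_idx=0, offset=3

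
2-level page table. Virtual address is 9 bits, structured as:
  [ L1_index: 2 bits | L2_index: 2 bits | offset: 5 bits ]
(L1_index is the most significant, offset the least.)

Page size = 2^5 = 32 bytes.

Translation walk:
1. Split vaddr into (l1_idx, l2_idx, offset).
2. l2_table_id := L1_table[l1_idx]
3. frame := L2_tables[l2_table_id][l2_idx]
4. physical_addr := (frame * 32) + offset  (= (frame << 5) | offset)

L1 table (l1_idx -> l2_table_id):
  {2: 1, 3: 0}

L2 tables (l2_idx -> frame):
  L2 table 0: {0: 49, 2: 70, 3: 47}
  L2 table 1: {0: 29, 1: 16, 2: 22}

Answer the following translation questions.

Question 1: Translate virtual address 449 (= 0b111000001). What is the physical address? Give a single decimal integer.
vaddr = 449 = 0b111000001
Split: l1_idx=3, l2_idx=2, offset=1
L1[3] = 0
L2[0][2] = 70
paddr = 70 * 32 + 1 = 2241

Answer: 2241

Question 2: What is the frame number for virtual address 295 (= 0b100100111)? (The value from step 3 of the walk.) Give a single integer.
vaddr = 295: l1_idx=2, l2_idx=1
L1[2] = 1; L2[1][1] = 16

Answer: 16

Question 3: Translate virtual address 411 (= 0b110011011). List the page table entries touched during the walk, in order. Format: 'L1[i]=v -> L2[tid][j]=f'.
Answer: L1[3]=0 -> L2[0][0]=49

Derivation:
vaddr = 411 = 0b110011011
Split: l1_idx=3, l2_idx=0, offset=27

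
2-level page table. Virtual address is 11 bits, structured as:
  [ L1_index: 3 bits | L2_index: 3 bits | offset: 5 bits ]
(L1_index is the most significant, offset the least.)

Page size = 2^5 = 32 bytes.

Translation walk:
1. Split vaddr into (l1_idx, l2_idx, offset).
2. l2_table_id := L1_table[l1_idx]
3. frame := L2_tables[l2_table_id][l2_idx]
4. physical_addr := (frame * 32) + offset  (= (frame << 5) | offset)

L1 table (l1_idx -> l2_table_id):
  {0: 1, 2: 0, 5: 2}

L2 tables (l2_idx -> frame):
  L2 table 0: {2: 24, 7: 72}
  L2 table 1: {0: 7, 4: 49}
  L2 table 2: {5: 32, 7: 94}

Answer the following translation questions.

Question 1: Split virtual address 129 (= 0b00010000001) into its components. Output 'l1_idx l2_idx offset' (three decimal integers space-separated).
Answer: 0 4 1

Derivation:
vaddr = 129 = 0b00010000001
  top 3 bits -> l1_idx = 0
  next 3 bits -> l2_idx = 4
  bottom 5 bits -> offset = 1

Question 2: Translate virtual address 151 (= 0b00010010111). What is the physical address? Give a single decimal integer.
vaddr = 151 = 0b00010010111
Split: l1_idx=0, l2_idx=4, offset=23
L1[0] = 1
L2[1][4] = 49
paddr = 49 * 32 + 23 = 1591

Answer: 1591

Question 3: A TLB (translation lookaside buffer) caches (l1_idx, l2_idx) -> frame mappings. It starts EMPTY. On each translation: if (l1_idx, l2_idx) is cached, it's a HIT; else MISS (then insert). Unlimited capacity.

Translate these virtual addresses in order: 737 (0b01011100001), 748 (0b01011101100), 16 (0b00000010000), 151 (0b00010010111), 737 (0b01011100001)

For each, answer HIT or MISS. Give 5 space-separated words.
Answer: MISS HIT MISS MISS HIT

Derivation:
vaddr=737: (2,7) not in TLB -> MISS, insert
vaddr=748: (2,7) in TLB -> HIT
vaddr=16: (0,0) not in TLB -> MISS, insert
vaddr=151: (0,4) not in TLB -> MISS, insert
vaddr=737: (2,7) in TLB -> HIT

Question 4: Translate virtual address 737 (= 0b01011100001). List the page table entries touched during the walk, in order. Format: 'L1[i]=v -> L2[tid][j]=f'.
vaddr = 737 = 0b01011100001
Split: l1_idx=2, l2_idx=7, offset=1

Answer: L1[2]=0 -> L2[0][7]=72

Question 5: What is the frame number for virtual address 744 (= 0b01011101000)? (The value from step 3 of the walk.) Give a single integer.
Answer: 72

Derivation:
vaddr = 744: l1_idx=2, l2_idx=7
L1[2] = 0; L2[0][7] = 72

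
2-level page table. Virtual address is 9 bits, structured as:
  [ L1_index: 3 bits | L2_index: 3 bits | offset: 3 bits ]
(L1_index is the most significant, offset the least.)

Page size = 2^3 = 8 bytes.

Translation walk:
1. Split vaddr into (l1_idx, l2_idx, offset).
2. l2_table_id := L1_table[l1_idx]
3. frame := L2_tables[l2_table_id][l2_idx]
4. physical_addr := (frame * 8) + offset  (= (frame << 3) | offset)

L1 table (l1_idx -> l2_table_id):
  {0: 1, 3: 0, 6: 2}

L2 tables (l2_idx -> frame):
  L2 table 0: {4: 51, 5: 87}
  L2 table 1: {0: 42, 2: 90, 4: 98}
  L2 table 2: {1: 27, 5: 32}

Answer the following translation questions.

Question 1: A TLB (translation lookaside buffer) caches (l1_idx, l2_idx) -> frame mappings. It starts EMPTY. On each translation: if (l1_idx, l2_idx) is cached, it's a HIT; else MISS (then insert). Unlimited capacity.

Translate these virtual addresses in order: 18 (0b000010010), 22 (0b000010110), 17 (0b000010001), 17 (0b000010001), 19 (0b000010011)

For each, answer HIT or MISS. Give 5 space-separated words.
Answer: MISS HIT HIT HIT HIT

Derivation:
vaddr=18: (0,2) not in TLB -> MISS, insert
vaddr=22: (0,2) in TLB -> HIT
vaddr=17: (0,2) in TLB -> HIT
vaddr=17: (0,2) in TLB -> HIT
vaddr=19: (0,2) in TLB -> HIT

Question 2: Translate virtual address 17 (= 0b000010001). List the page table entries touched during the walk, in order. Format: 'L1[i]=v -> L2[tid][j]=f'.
Answer: L1[0]=1 -> L2[1][2]=90

Derivation:
vaddr = 17 = 0b000010001
Split: l1_idx=0, l2_idx=2, offset=1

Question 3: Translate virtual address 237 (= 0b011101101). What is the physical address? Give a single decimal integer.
Answer: 701

Derivation:
vaddr = 237 = 0b011101101
Split: l1_idx=3, l2_idx=5, offset=5
L1[3] = 0
L2[0][5] = 87
paddr = 87 * 8 + 5 = 701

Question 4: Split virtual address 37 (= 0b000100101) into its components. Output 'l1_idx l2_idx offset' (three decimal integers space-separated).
Answer: 0 4 5

Derivation:
vaddr = 37 = 0b000100101
  top 3 bits -> l1_idx = 0
  next 3 bits -> l2_idx = 4
  bottom 3 bits -> offset = 5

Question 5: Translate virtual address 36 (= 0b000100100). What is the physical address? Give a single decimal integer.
vaddr = 36 = 0b000100100
Split: l1_idx=0, l2_idx=4, offset=4
L1[0] = 1
L2[1][4] = 98
paddr = 98 * 8 + 4 = 788

Answer: 788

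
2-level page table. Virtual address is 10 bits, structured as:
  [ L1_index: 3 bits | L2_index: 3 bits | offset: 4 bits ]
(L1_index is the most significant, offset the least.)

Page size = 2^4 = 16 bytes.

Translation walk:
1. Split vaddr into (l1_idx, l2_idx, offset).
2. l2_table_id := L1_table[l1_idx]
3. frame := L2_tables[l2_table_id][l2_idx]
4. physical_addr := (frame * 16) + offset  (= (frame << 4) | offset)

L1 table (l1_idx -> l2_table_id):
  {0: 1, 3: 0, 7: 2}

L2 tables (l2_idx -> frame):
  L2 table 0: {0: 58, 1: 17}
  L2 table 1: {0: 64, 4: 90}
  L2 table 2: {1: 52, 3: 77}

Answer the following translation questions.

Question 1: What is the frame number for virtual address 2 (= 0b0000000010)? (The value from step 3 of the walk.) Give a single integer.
vaddr = 2: l1_idx=0, l2_idx=0
L1[0] = 1; L2[1][0] = 64

Answer: 64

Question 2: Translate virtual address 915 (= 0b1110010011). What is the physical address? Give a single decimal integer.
vaddr = 915 = 0b1110010011
Split: l1_idx=7, l2_idx=1, offset=3
L1[7] = 2
L2[2][1] = 52
paddr = 52 * 16 + 3 = 835

Answer: 835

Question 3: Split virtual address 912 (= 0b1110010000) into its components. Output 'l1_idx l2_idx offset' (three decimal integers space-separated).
vaddr = 912 = 0b1110010000
  top 3 bits -> l1_idx = 7
  next 3 bits -> l2_idx = 1
  bottom 4 bits -> offset = 0

Answer: 7 1 0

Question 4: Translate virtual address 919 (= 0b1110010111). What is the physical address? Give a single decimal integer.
vaddr = 919 = 0b1110010111
Split: l1_idx=7, l2_idx=1, offset=7
L1[7] = 2
L2[2][1] = 52
paddr = 52 * 16 + 7 = 839

Answer: 839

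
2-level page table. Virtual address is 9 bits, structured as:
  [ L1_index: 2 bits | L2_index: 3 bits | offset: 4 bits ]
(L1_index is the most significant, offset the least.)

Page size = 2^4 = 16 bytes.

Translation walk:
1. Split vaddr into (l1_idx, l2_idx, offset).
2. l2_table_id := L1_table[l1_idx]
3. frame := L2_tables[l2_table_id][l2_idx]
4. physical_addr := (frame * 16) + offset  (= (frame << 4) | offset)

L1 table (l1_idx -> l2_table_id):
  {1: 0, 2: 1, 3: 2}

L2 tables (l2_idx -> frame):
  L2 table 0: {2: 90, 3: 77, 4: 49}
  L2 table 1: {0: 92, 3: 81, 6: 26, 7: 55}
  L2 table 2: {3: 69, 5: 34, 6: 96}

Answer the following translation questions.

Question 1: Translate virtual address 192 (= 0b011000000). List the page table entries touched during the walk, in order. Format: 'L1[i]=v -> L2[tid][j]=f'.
vaddr = 192 = 0b011000000
Split: l1_idx=1, l2_idx=4, offset=0

Answer: L1[1]=0 -> L2[0][4]=49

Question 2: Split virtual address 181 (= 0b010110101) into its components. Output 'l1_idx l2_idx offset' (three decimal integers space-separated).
Answer: 1 3 5

Derivation:
vaddr = 181 = 0b010110101
  top 2 bits -> l1_idx = 1
  next 3 bits -> l2_idx = 3
  bottom 4 bits -> offset = 5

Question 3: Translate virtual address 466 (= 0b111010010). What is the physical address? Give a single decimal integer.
Answer: 546

Derivation:
vaddr = 466 = 0b111010010
Split: l1_idx=3, l2_idx=5, offset=2
L1[3] = 2
L2[2][5] = 34
paddr = 34 * 16 + 2 = 546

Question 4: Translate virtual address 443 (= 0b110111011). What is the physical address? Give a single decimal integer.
vaddr = 443 = 0b110111011
Split: l1_idx=3, l2_idx=3, offset=11
L1[3] = 2
L2[2][3] = 69
paddr = 69 * 16 + 11 = 1115

Answer: 1115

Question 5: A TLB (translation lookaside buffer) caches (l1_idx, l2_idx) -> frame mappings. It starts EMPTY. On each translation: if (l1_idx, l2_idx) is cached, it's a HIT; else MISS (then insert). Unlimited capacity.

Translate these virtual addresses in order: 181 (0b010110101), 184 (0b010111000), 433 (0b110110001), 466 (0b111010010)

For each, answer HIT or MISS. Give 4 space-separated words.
vaddr=181: (1,3) not in TLB -> MISS, insert
vaddr=184: (1,3) in TLB -> HIT
vaddr=433: (3,3) not in TLB -> MISS, insert
vaddr=466: (3,5) not in TLB -> MISS, insert

Answer: MISS HIT MISS MISS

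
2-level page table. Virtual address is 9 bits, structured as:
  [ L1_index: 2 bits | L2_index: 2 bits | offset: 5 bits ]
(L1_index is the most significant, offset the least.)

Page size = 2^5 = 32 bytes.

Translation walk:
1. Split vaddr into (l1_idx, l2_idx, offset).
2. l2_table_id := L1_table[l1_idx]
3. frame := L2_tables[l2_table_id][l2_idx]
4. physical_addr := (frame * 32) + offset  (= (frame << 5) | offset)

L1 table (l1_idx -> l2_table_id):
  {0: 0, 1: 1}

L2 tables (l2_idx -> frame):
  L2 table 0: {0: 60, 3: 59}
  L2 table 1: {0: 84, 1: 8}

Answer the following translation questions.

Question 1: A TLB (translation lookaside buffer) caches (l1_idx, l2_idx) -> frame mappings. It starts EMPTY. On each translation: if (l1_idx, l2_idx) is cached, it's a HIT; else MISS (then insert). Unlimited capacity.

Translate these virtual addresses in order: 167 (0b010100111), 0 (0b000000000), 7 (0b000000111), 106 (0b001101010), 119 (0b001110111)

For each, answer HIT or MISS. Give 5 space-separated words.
vaddr=167: (1,1) not in TLB -> MISS, insert
vaddr=0: (0,0) not in TLB -> MISS, insert
vaddr=7: (0,0) in TLB -> HIT
vaddr=106: (0,3) not in TLB -> MISS, insert
vaddr=119: (0,3) in TLB -> HIT

Answer: MISS MISS HIT MISS HIT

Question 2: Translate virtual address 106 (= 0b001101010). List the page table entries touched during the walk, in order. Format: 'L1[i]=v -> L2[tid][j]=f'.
Answer: L1[0]=0 -> L2[0][3]=59

Derivation:
vaddr = 106 = 0b001101010
Split: l1_idx=0, l2_idx=3, offset=10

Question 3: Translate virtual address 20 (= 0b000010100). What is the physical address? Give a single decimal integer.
vaddr = 20 = 0b000010100
Split: l1_idx=0, l2_idx=0, offset=20
L1[0] = 0
L2[0][0] = 60
paddr = 60 * 32 + 20 = 1940

Answer: 1940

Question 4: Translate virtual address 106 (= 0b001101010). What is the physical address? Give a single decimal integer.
vaddr = 106 = 0b001101010
Split: l1_idx=0, l2_idx=3, offset=10
L1[0] = 0
L2[0][3] = 59
paddr = 59 * 32 + 10 = 1898

Answer: 1898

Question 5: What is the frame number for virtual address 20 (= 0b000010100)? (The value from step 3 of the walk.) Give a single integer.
Answer: 60

Derivation:
vaddr = 20: l1_idx=0, l2_idx=0
L1[0] = 0; L2[0][0] = 60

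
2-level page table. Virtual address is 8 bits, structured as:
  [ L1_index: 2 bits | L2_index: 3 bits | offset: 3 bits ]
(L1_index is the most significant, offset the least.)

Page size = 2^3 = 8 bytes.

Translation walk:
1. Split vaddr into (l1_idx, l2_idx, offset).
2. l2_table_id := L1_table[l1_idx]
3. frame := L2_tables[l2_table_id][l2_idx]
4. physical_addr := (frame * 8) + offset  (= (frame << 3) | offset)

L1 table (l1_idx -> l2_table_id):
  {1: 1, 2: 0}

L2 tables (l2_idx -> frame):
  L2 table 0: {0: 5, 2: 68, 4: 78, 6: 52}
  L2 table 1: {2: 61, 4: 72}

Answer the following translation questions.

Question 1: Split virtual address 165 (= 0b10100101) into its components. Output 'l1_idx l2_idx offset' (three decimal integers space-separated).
Answer: 2 4 5

Derivation:
vaddr = 165 = 0b10100101
  top 2 bits -> l1_idx = 2
  next 3 bits -> l2_idx = 4
  bottom 3 bits -> offset = 5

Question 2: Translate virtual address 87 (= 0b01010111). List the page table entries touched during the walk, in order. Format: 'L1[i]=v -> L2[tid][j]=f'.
vaddr = 87 = 0b01010111
Split: l1_idx=1, l2_idx=2, offset=7

Answer: L1[1]=1 -> L2[1][2]=61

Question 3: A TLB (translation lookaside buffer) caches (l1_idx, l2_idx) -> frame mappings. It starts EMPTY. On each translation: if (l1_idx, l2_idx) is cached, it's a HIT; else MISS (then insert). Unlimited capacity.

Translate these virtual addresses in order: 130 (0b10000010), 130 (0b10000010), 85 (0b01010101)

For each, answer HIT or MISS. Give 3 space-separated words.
vaddr=130: (2,0) not in TLB -> MISS, insert
vaddr=130: (2,0) in TLB -> HIT
vaddr=85: (1,2) not in TLB -> MISS, insert

Answer: MISS HIT MISS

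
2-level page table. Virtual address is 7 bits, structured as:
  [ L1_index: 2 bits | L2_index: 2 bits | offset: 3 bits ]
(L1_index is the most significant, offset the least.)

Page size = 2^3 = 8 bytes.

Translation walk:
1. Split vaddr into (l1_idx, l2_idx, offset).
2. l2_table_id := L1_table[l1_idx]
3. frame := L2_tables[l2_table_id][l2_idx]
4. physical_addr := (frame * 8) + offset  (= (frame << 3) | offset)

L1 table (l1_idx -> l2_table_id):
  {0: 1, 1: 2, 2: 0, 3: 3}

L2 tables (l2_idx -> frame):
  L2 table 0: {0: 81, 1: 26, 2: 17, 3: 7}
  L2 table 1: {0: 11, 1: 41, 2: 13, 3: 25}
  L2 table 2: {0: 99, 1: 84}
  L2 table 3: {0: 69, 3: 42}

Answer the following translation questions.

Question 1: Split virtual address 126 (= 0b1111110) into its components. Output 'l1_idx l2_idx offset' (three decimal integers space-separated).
vaddr = 126 = 0b1111110
  top 2 bits -> l1_idx = 3
  next 2 bits -> l2_idx = 3
  bottom 3 bits -> offset = 6

Answer: 3 3 6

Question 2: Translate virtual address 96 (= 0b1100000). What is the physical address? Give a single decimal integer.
vaddr = 96 = 0b1100000
Split: l1_idx=3, l2_idx=0, offset=0
L1[3] = 3
L2[3][0] = 69
paddr = 69 * 8 + 0 = 552

Answer: 552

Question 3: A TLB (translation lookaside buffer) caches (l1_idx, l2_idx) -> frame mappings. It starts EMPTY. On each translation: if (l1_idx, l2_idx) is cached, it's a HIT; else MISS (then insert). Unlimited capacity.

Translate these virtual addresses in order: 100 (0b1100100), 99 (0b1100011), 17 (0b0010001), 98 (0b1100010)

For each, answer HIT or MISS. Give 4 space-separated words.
Answer: MISS HIT MISS HIT

Derivation:
vaddr=100: (3,0) not in TLB -> MISS, insert
vaddr=99: (3,0) in TLB -> HIT
vaddr=17: (0,2) not in TLB -> MISS, insert
vaddr=98: (3,0) in TLB -> HIT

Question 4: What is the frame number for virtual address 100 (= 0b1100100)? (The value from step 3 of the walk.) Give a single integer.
Answer: 69

Derivation:
vaddr = 100: l1_idx=3, l2_idx=0
L1[3] = 3; L2[3][0] = 69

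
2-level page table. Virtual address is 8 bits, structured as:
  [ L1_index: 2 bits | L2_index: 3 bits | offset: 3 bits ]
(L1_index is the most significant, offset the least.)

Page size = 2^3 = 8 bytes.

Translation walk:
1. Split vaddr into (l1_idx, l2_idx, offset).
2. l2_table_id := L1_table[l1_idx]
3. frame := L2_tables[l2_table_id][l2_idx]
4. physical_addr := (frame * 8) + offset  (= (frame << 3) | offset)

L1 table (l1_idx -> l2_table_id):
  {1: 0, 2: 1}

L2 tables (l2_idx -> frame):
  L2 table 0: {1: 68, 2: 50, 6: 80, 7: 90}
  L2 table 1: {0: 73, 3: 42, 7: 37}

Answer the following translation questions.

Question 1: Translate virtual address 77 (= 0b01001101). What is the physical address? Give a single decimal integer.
Answer: 549

Derivation:
vaddr = 77 = 0b01001101
Split: l1_idx=1, l2_idx=1, offset=5
L1[1] = 0
L2[0][1] = 68
paddr = 68 * 8 + 5 = 549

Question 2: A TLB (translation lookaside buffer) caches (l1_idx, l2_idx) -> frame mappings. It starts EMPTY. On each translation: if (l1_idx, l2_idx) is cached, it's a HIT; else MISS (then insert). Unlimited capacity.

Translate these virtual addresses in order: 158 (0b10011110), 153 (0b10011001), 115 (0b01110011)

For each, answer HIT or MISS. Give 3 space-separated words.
vaddr=158: (2,3) not in TLB -> MISS, insert
vaddr=153: (2,3) in TLB -> HIT
vaddr=115: (1,6) not in TLB -> MISS, insert

Answer: MISS HIT MISS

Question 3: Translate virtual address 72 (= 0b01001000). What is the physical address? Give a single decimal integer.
vaddr = 72 = 0b01001000
Split: l1_idx=1, l2_idx=1, offset=0
L1[1] = 0
L2[0][1] = 68
paddr = 68 * 8 + 0 = 544

Answer: 544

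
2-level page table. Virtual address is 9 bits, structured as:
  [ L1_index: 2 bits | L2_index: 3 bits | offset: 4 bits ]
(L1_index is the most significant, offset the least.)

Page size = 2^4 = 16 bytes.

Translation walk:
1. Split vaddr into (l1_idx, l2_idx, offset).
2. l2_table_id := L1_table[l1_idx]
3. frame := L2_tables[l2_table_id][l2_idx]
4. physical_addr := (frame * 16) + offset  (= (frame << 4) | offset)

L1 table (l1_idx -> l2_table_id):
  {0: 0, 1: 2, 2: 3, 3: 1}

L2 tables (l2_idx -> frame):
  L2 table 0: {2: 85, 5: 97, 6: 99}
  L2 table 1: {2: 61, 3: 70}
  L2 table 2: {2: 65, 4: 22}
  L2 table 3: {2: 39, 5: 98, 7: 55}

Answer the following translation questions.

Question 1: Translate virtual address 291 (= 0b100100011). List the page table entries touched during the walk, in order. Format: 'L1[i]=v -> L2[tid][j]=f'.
Answer: L1[2]=3 -> L2[3][2]=39

Derivation:
vaddr = 291 = 0b100100011
Split: l1_idx=2, l2_idx=2, offset=3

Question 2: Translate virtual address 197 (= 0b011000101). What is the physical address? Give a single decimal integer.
vaddr = 197 = 0b011000101
Split: l1_idx=1, l2_idx=4, offset=5
L1[1] = 2
L2[2][4] = 22
paddr = 22 * 16 + 5 = 357

Answer: 357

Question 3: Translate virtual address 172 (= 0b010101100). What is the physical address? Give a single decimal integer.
Answer: 1052

Derivation:
vaddr = 172 = 0b010101100
Split: l1_idx=1, l2_idx=2, offset=12
L1[1] = 2
L2[2][2] = 65
paddr = 65 * 16 + 12 = 1052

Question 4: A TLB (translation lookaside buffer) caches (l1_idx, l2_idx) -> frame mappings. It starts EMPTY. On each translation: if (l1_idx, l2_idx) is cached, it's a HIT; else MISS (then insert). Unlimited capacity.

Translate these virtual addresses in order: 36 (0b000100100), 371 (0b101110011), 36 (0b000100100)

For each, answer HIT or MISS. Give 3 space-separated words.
vaddr=36: (0,2) not in TLB -> MISS, insert
vaddr=371: (2,7) not in TLB -> MISS, insert
vaddr=36: (0,2) in TLB -> HIT

Answer: MISS MISS HIT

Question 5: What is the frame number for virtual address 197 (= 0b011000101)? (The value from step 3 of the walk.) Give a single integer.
vaddr = 197: l1_idx=1, l2_idx=4
L1[1] = 2; L2[2][4] = 22

Answer: 22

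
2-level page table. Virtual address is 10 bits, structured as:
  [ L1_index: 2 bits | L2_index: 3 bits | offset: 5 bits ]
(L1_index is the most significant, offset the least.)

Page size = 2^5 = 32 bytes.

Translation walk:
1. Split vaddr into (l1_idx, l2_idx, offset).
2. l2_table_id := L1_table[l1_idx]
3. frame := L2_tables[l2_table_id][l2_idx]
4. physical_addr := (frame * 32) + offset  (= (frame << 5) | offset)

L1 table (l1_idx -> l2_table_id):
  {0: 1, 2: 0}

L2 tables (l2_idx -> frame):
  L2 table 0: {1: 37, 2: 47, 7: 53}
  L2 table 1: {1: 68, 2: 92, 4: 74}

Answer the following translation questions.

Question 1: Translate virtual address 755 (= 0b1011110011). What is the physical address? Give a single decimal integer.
vaddr = 755 = 0b1011110011
Split: l1_idx=2, l2_idx=7, offset=19
L1[2] = 0
L2[0][7] = 53
paddr = 53 * 32 + 19 = 1715

Answer: 1715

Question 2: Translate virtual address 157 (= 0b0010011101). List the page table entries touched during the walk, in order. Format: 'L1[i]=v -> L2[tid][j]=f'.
vaddr = 157 = 0b0010011101
Split: l1_idx=0, l2_idx=4, offset=29

Answer: L1[0]=1 -> L2[1][4]=74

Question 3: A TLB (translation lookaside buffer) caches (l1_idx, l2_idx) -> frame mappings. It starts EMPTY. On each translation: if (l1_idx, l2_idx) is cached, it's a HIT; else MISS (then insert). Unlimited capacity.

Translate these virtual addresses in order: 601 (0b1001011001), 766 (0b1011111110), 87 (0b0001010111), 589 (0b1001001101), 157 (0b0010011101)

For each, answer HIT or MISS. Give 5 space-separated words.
Answer: MISS MISS MISS HIT MISS

Derivation:
vaddr=601: (2,2) not in TLB -> MISS, insert
vaddr=766: (2,7) not in TLB -> MISS, insert
vaddr=87: (0,2) not in TLB -> MISS, insert
vaddr=589: (2,2) in TLB -> HIT
vaddr=157: (0,4) not in TLB -> MISS, insert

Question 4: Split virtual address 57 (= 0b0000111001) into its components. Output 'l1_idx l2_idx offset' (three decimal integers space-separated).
Answer: 0 1 25

Derivation:
vaddr = 57 = 0b0000111001
  top 2 bits -> l1_idx = 0
  next 3 bits -> l2_idx = 1
  bottom 5 bits -> offset = 25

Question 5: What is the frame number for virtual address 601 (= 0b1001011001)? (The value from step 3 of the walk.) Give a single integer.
Answer: 47

Derivation:
vaddr = 601: l1_idx=2, l2_idx=2
L1[2] = 0; L2[0][2] = 47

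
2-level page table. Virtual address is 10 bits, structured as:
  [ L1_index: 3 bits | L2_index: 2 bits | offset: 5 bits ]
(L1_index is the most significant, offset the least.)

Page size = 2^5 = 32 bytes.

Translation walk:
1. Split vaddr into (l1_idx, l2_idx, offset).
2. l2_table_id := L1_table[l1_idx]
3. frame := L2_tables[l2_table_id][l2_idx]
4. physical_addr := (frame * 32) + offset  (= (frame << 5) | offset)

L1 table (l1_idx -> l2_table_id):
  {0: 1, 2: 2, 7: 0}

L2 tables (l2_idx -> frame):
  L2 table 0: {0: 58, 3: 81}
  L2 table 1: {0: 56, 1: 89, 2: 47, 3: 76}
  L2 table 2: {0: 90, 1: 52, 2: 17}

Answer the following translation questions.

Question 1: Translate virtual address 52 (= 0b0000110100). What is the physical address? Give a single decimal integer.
Answer: 2868

Derivation:
vaddr = 52 = 0b0000110100
Split: l1_idx=0, l2_idx=1, offset=20
L1[0] = 1
L2[1][1] = 89
paddr = 89 * 32 + 20 = 2868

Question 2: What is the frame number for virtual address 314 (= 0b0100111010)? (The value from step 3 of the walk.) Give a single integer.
vaddr = 314: l1_idx=2, l2_idx=1
L1[2] = 2; L2[2][1] = 52

Answer: 52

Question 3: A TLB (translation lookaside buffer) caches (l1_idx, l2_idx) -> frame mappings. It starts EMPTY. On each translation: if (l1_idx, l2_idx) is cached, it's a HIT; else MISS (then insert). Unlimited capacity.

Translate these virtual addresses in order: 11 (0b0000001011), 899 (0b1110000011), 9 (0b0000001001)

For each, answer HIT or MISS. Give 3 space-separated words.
vaddr=11: (0,0) not in TLB -> MISS, insert
vaddr=899: (7,0) not in TLB -> MISS, insert
vaddr=9: (0,0) in TLB -> HIT

Answer: MISS MISS HIT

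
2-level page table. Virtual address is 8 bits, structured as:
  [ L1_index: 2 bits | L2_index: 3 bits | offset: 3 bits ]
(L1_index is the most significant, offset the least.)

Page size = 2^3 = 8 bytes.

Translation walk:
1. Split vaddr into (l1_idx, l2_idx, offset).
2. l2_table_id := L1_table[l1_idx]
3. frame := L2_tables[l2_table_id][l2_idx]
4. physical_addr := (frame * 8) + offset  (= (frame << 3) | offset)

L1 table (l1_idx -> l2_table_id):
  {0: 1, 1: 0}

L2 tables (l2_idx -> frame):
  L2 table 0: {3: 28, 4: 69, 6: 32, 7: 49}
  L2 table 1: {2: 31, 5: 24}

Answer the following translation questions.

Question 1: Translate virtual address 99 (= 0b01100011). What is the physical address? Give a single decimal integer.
vaddr = 99 = 0b01100011
Split: l1_idx=1, l2_idx=4, offset=3
L1[1] = 0
L2[0][4] = 69
paddr = 69 * 8 + 3 = 555

Answer: 555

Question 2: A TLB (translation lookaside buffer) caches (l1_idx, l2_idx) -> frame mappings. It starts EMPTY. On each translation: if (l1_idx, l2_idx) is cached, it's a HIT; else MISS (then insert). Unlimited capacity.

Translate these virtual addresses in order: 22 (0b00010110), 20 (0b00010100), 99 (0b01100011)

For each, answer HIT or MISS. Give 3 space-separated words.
Answer: MISS HIT MISS

Derivation:
vaddr=22: (0,2) not in TLB -> MISS, insert
vaddr=20: (0,2) in TLB -> HIT
vaddr=99: (1,4) not in TLB -> MISS, insert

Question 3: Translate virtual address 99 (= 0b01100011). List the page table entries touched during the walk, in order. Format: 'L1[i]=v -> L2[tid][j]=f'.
vaddr = 99 = 0b01100011
Split: l1_idx=1, l2_idx=4, offset=3

Answer: L1[1]=0 -> L2[0][4]=69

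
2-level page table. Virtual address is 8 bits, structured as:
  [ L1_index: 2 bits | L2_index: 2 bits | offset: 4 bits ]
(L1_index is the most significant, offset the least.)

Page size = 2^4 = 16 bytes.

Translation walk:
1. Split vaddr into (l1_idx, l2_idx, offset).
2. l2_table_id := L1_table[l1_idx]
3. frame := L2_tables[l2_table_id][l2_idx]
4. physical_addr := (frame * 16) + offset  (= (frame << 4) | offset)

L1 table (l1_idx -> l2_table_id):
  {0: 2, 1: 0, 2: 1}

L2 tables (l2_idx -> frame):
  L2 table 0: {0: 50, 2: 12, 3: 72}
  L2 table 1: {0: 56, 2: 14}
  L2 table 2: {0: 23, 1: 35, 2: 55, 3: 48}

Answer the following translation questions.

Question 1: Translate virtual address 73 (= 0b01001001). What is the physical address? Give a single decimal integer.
Answer: 809

Derivation:
vaddr = 73 = 0b01001001
Split: l1_idx=1, l2_idx=0, offset=9
L1[1] = 0
L2[0][0] = 50
paddr = 50 * 16 + 9 = 809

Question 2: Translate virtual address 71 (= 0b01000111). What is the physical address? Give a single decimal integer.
vaddr = 71 = 0b01000111
Split: l1_idx=1, l2_idx=0, offset=7
L1[1] = 0
L2[0][0] = 50
paddr = 50 * 16 + 7 = 807

Answer: 807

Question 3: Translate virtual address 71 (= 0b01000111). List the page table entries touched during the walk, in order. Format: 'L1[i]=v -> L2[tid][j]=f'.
Answer: L1[1]=0 -> L2[0][0]=50

Derivation:
vaddr = 71 = 0b01000111
Split: l1_idx=1, l2_idx=0, offset=7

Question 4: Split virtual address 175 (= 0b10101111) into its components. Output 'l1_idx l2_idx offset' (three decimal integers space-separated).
Answer: 2 2 15

Derivation:
vaddr = 175 = 0b10101111
  top 2 bits -> l1_idx = 2
  next 2 bits -> l2_idx = 2
  bottom 4 bits -> offset = 15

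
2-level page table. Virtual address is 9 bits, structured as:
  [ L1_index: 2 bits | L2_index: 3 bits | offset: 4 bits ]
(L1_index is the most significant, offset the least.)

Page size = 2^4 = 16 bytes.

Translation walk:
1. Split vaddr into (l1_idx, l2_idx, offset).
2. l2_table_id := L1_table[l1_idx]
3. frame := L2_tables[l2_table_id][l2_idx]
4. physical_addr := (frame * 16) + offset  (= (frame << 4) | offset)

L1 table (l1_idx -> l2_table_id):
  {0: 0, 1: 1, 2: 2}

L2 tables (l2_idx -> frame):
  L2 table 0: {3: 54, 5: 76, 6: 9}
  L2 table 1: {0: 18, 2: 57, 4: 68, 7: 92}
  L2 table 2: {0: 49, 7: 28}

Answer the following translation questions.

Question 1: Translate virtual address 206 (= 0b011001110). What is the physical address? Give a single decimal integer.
Answer: 1102

Derivation:
vaddr = 206 = 0b011001110
Split: l1_idx=1, l2_idx=4, offset=14
L1[1] = 1
L2[1][4] = 68
paddr = 68 * 16 + 14 = 1102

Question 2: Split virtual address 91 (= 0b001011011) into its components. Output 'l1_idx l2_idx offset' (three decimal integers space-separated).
vaddr = 91 = 0b001011011
  top 2 bits -> l1_idx = 0
  next 3 bits -> l2_idx = 5
  bottom 4 bits -> offset = 11

Answer: 0 5 11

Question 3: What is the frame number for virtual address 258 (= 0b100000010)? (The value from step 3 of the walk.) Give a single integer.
vaddr = 258: l1_idx=2, l2_idx=0
L1[2] = 2; L2[2][0] = 49

Answer: 49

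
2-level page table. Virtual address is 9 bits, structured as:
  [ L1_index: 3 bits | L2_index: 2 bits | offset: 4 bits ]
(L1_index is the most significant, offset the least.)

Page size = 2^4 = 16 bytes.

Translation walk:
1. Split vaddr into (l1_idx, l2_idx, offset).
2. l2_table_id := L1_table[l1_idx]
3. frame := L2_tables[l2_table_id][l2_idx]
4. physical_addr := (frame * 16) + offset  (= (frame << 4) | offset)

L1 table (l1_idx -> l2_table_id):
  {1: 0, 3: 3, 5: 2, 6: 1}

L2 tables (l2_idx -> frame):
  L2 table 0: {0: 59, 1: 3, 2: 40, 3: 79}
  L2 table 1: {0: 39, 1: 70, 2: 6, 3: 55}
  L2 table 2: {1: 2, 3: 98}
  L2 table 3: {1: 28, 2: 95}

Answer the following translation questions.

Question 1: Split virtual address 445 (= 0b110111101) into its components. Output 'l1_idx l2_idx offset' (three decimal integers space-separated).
vaddr = 445 = 0b110111101
  top 3 bits -> l1_idx = 6
  next 2 bits -> l2_idx = 3
  bottom 4 bits -> offset = 13

Answer: 6 3 13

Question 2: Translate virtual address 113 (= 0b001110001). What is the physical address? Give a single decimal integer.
vaddr = 113 = 0b001110001
Split: l1_idx=1, l2_idx=3, offset=1
L1[1] = 0
L2[0][3] = 79
paddr = 79 * 16 + 1 = 1265

Answer: 1265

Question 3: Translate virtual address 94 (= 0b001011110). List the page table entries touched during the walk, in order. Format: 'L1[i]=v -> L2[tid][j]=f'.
vaddr = 94 = 0b001011110
Split: l1_idx=1, l2_idx=1, offset=14

Answer: L1[1]=0 -> L2[0][1]=3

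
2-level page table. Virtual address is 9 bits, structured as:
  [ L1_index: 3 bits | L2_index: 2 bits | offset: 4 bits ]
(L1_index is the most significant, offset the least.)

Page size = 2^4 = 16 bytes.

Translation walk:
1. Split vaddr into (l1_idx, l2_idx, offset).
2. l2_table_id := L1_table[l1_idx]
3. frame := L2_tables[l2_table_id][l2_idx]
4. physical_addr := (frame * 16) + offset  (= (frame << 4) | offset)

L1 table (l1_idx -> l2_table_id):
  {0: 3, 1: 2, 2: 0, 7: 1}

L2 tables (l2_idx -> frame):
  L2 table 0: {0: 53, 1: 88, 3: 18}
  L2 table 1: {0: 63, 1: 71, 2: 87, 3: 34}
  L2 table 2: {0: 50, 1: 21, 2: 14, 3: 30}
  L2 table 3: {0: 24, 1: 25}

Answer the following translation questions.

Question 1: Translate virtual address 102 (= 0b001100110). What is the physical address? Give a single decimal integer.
Answer: 230

Derivation:
vaddr = 102 = 0b001100110
Split: l1_idx=1, l2_idx=2, offset=6
L1[1] = 2
L2[2][2] = 14
paddr = 14 * 16 + 6 = 230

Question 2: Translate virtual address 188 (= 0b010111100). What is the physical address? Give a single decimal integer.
Answer: 300

Derivation:
vaddr = 188 = 0b010111100
Split: l1_idx=2, l2_idx=3, offset=12
L1[2] = 0
L2[0][3] = 18
paddr = 18 * 16 + 12 = 300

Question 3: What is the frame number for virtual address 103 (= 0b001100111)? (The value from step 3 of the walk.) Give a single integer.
vaddr = 103: l1_idx=1, l2_idx=2
L1[1] = 2; L2[2][2] = 14

Answer: 14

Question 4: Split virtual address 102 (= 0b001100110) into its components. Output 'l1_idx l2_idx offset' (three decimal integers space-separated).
Answer: 1 2 6

Derivation:
vaddr = 102 = 0b001100110
  top 3 bits -> l1_idx = 1
  next 2 bits -> l2_idx = 2
  bottom 4 bits -> offset = 6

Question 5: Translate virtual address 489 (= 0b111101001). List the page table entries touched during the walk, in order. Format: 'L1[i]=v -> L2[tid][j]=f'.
vaddr = 489 = 0b111101001
Split: l1_idx=7, l2_idx=2, offset=9

Answer: L1[7]=1 -> L2[1][2]=87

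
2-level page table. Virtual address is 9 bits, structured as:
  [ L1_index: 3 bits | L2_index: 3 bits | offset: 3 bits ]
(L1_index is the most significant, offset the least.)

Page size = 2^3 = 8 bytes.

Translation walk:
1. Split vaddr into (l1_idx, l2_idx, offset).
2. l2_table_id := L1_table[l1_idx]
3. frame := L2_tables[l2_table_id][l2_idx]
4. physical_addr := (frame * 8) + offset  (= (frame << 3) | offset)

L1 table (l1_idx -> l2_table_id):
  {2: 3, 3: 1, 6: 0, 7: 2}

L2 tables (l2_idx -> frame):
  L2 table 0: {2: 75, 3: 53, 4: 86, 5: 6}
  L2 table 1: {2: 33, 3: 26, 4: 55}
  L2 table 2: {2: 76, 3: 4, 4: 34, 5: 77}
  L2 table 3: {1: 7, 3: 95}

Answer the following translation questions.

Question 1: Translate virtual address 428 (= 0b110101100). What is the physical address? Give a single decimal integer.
Answer: 52

Derivation:
vaddr = 428 = 0b110101100
Split: l1_idx=6, l2_idx=5, offset=4
L1[6] = 0
L2[0][5] = 6
paddr = 6 * 8 + 4 = 52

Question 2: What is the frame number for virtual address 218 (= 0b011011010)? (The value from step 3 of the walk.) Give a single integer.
vaddr = 218: l1_idx=3, l2_idx=3
L1[3] = 1; L2[1][3] = 26

Answer: 26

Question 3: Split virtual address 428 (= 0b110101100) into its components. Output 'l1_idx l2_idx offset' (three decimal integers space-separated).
Answer: 6 5 4

Derivation:
vaddr = 428 = 0b110101100
  top 3 bits -> l1_idx = 6
  next 3 bits -> l2_idx = 5
  bottom 3 bits -> offset = 4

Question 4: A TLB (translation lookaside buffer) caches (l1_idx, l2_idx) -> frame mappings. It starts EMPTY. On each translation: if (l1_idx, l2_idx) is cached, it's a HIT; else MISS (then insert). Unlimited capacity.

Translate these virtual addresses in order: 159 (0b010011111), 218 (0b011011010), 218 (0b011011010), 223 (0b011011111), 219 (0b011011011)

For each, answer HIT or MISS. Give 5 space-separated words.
Answer: MISS MISS HIT HIT HIT

Derivation:
vaddr=159: (2,3) not in TLB -> MISS, insert
vaddr=218: (3,3) not in TLB -> MISS, insert
vaddr=218: (3,3) in TLB -> HIT
vaddr=223: (3,3) in TLB -> HIT
vaddr=219: (3,3) in TLB -> HIT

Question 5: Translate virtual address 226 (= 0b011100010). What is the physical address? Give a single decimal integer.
Answer: 442

Derivation:
vaddr = 226 = 0b011100010
Split: l1_idx=3, l2_idx=4, offset=2
L1[3] = 1
L2[1][4] = 55
paddr = 55 * 8 + 2 = 442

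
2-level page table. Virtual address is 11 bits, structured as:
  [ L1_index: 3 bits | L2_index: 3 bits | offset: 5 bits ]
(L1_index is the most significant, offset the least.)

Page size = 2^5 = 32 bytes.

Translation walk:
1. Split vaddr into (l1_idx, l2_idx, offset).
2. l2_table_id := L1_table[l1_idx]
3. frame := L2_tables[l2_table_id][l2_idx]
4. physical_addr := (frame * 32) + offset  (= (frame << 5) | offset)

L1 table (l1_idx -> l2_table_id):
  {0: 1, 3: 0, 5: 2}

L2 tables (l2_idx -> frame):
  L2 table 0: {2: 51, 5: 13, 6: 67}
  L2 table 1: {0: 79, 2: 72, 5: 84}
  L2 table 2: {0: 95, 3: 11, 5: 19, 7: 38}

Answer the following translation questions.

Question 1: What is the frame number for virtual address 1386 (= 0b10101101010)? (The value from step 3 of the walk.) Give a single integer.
Answer: 11

Derivation:
vaddr = 1386: l1_idx=5, l2_idx=3
L1[5] = 2; L2[2][3] = 11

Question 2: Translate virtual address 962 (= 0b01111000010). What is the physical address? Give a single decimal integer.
Answer: 2146

Derivation:
vaddr = 962 = 0b01111000010
Split: l1_idx=3, l2_idx=6, offset=2
L1[3] = 0
L2[0][6] = 67
paddr = 67 * 32 + 2 = 2146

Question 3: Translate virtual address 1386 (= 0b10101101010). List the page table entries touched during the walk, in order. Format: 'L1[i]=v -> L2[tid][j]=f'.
Answer: L1[5]=2 -> L2[2][3]=11

Derivation:
vaddr = 1386 = 0b10101101010
Split: l1_idx=5, l2_idx=3, offset=10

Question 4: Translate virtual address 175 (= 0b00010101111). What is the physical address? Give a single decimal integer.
Answer: 2703

Derivation:
vaddr = 175 = 0b00010101111
Split: l1_idx=0, l2_idx=5, offset=15
L1[0] = 1
L2[1][5] = 84
paddr = 84 * 32 + 15 = 2703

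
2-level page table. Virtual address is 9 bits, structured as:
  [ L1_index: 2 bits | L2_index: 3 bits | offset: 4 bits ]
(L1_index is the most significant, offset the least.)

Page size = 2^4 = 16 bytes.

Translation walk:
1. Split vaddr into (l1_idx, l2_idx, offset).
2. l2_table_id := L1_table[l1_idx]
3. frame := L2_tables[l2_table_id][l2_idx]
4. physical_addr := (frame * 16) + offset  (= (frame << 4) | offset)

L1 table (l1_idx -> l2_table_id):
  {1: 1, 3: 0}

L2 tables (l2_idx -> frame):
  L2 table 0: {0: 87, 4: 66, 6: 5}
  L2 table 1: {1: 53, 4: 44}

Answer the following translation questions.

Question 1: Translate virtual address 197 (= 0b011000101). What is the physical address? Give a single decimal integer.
vaddr = 197 = 0b011000101
Split: l1_idx=1, l2_idx=4, offset=5
L1[1] = 1
L2[1][4] = 44
paddr = 44 * 16 + 5 = 709

Answer: 709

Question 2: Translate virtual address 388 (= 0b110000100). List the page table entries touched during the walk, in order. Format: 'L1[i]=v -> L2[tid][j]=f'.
vaddr = 388 = 0b110000100
Split: l1_idx=3, l2_idx=0, offset=4

Answer: L1[3]=0 -> L2[0][0]=87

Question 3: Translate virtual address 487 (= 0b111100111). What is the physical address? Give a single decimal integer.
Answer: 87

Derivation:
vaddr = 487 = 0b111100111
Split: l1_idx=3, l2_idx=6, offset=7
L1[3] = 0
L2[0][6] = 5
paddr = 5 * 16 + 7 = 87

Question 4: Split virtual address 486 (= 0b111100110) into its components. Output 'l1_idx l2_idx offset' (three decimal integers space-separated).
vaddr = 486 = 0b111100110
  top 2 bits -> l1_idx = 3
  next 3 bits -> l2_idx = 6
  bottom 4 bits -> offset = 6

Answer: 3 6 6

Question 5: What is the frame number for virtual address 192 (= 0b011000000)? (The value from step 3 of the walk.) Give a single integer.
vaddr = 192: l1_idx=1, l2_idx=4
L1[1] = 1; L2[1][4] = 44

Answer: 44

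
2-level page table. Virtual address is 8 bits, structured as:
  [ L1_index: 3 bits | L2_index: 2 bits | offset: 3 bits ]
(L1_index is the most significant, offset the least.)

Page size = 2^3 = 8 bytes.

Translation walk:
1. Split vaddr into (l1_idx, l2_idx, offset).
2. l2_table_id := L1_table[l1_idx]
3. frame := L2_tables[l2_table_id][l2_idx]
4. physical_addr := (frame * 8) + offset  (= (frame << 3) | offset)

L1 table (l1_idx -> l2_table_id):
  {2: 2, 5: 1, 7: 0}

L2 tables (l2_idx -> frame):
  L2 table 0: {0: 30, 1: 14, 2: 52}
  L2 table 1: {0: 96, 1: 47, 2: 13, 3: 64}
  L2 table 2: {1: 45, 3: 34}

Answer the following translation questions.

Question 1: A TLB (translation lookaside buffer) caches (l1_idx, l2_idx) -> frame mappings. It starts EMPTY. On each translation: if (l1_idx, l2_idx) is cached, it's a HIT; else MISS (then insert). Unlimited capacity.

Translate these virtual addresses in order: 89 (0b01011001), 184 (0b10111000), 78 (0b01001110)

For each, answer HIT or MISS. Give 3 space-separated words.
Answer: MISS MISS MISS

Derivation:
vaddr=89: (2,3) not in TLB -> MISS, insert
vaddr=184: (5,3) not in TLB -> MISS, insert
vaddr=78: (2,1) not in TLB -> MISS, insert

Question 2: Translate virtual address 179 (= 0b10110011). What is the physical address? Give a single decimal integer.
vaddr = 179 = 0b10110011
Split: l1_idx=5, l2_idx=2, offset=3
L1[5] = 1
L2[1][2] = 13
paddr = 13 * 8 + 3 = 107

Answer: 107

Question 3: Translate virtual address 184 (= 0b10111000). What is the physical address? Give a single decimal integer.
vaddr = 184 = 0b10111000
Split: l1_idx=5, l2_idx=3, offset=0
L1[5] = 1
L2[1][3] = 64
paddr = 64 * 8 + 0 = 512

Answer: 512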